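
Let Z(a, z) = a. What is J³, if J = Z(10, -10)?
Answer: 1000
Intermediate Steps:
J = 10
J³ = 10³ = 1000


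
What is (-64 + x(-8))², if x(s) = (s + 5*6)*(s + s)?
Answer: 173056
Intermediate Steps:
x(s) = 2*s*(30 + s) (x(s) = (s + 30)*(2*s) = (30 + s)*(2*s) = 2*s*(30 + s))
(-64 + x(-8))² = (-64 + 2*(-8)*(30 - 8))² = (-64 + 2*(-8)*22)² = (-64 - 352)² = (-416)² = 173056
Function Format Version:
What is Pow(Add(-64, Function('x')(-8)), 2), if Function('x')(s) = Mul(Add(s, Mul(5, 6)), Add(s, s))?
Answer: 173056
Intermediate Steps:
Function('x')(s) = Mul(2, s, Add(30, s)) (Function('x')(s) = Mul(Add(s, 30), Mul(2, s)) = Mul(Add(30, s), Mul(2, s)) = Mul(2, s, Add(30, s)))
Pow(Add(-64, Function('x')(-8)), 2) = Pow(Add(-64, Mul(2, -8, Add(30, -8))), 2) = Pow(Add(-64, Mul(2, -8, 22)), 2) = Pow(Add(-64, -352), 2) = Pow(-416, 2) = 173056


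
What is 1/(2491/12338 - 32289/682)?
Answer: -67859/3199055 ≈ -0.021212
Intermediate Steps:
1/(2491/12338 - 32289/682) = 1/(-3199055/67859) = -67859/3199055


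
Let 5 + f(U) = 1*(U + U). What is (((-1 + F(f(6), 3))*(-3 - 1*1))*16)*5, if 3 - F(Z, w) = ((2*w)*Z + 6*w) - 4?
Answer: 17280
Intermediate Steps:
f(U) = -5 + 2*U (f(U) = -5 + 1*(U + U) = -5 + 1*(2*U) = -5 + 2*U)
F(Z, w) = 7 - 6*w - 2*Z*w (F(Z, w) = 3 - (((2*w)*Z + 6*w) - 4) = 3 - ((2*Z*w + 6*w) - 4) = 3 - ((6*w + 2*Z*w) - 4) = 3 - (-4 + 6*w + 2*Z*w) = 3 + (4 - 6*w - 2*Z*w) = 7 - 6*w - 2*Z*w)
(((-1 + F(f(6), 3))*(-3 - 1*1))*16)*5 = (((-1 + (7 - 6*3 - 2*(-5 + 2*6)*3))*(-3 - 1*1))*16)*5 = (((-1 + (7 - 18 - 2*(-5 + 12)*3))*(-3 - 1))*16)*5 = (((-1 + (7 - 18 - 2*7*3))*(-4))*16)*5 = (((-1 + (7 - 18 - 42))*(-4))*16)*5 = (((-1 - 53)*(-4))*16)*5 = (-54*(-4)*16)*5 = (216*16)*5 = 3456*5 = 17280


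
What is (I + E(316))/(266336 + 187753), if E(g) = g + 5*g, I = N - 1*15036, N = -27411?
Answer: -13517/151363 ≈ -0.089302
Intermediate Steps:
I = -42447 (I = -27411 - 1*15036 = -27411 - 15036 = -42447)
E(g) = 6*g
(I + E(316))/(266336 + 187753) = (-42447 + 6*316)/(266336 + 187753) = (-42447 + 1896)/454089 = -40551*1/454089 = -13517/151363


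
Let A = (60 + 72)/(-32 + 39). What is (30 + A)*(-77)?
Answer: -3762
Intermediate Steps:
A = 132/7 ≈ 18.857
(30 + A)*(-77) = (30 + 132/7)*(-77) = (342/7)*(-77) = -3762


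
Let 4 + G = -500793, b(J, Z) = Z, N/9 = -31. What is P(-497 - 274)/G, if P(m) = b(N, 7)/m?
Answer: 7/386114487 ≈ 1.8129e-8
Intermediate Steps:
N = -279 (N = 9*(-31) = -279)
G = -500797 (G = -4 - 500793 = -500797)
P(m) = 7/m
P(-497 - 274)/G = (7/(-497 - 274))/(-500797) = (7/(-771))*(-1/500797) = (7*(-1/771))*(-1/500797) = -7/771*(-1/500797) = 7/386114487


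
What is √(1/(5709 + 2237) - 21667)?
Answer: I*√1368030885026/7946 ≈ 147.2*I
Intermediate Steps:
√(1/(5709 + 2237) - 21667) = √(1/7946 - 21667) = √(-172165981/7946) = I*√1368030885026/7946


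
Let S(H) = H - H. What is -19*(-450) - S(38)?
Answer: 8550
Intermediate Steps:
S(H) = 0
-19*(-450) - S(38) = -19*(-450) - 1*0 = 8550 + 0 = 8550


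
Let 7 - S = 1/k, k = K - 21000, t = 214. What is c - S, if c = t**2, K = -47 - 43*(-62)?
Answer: 841647608/18381 ≈ 45789.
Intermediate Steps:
K = 2619 (K = -47 + 2666 = 2619)
k = -18381 (k = 2619 - 21000 = -18381)
S = 128668/18381 (S = 7 - 1/(-18381) = 7 - 1*(-1/18381) = 7 + 1/18381 = 128668/18381 ≈ 7.0001)
c = 45796 (c = 214**2 = 45796)
c - S = 45796 - 1*128668/18381 = 45796 - 128668/18381 = 841647608/18381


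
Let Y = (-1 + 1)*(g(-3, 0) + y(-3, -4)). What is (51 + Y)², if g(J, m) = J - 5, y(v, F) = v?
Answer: 2601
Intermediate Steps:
g(J, m) = -5 + J
Y = 0 (Y = (-1 + 1)*((-5 - 3) - 3) = 0*(-8 - 3) = 0*(-11) = 0)
(51 + Y)² = (51 + 0)² = 51² = 2601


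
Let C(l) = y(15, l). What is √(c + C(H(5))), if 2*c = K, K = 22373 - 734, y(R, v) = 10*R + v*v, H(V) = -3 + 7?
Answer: √43942/2 ≈ 104.81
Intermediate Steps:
H(V) = 4
y(R, v) = v² + 10*R (y(R, v) = 10*R + v² = v² + 10*R)
C(l) = 150 + l² (C(l) = l² + 10*15 = l² + 150 = 150 + l²)
K = 21639
c = 21639/2 (c = (½)*21639 = 21639/2 ≈ 10820.)
√(c + C(H(5))) = √(21639/2 + (150 + 4²)) = √(21639/2 + (150 + 16)) = √(21639/2 + 166) = √(21971/2) = √43942/2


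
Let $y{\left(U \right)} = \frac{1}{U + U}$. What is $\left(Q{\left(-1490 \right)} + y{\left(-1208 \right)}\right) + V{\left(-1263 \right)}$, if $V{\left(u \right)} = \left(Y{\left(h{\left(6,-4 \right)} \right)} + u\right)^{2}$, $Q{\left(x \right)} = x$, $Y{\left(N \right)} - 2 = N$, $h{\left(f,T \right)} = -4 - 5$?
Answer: $\frac{3893166559}{2416} \approx 1.6114 \cdot 10^{6}$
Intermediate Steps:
$h{\left(f,T \right)} = -9$
$Y{\left(N \right)} = 2 + N$
$y{\left(U \right)} = \frac{1}{2 U}$
$V{\left(u \right)} = \left(-7 + u\right)^{2}$ ($V{\left(u \right)} = \left(\left(2 - 9\right) + u\right)^{2} = \left(-7 + u\right)^{2}$)
$\left(Q{\left(-1490 \right)} + y{\left(-1208 \right)}\right) + V{\left(-1263 \right)} = \left(-1490 + \frac{1}{2 \left(-1208\right)}\right) + \left(-7 - 1263\right)^{2} = \left(-1490 + \frac{1}{2} \left(- \frac{1}{1208}\right)\right) + \left(-1270\right)^{2} = \left(-1490 - \frac{1}{2416}\right) + 1612900 = - \frac{3599841}{2416} + 1612900 = \frac{3893166559}{2416}$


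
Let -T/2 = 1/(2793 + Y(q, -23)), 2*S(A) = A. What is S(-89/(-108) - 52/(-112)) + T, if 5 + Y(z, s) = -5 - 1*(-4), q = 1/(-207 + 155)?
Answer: 451919/702324 ≈ 0.64346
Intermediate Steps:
S(A) = A/2
q = -1/52 (q = 1/(-52) = -1/52 ≈ -0.019231)
Y(z, s) = -6 (Y(z, s) = -5 + (-5 - 1*(-4)) = -5 + (-5 + 4) = -5 - 1 = -6)
T = -2/2787 (T = -2/(2793 - 6) = -2/2787 ≈ -0.00071762)
S(-89/(-108) - 52/(-112)) + T = (-89/(-108) - 52/(-112))/2 - 2/2787 = (-89*(-1/108) - 52*(-1/112))/2 - 2/2787 = (89/108 + 13/28)/2 - 2/2787 = (1/2)*(487/378) - 2/2787 = 487/756 - 2/2787 = 451919/702324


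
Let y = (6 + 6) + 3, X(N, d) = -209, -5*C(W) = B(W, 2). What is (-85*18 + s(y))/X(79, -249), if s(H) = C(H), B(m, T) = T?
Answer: 7652/1045 ≈ 7.3225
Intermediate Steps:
C(W) = -⅖ (C(W) = -⅕*2 = -⅖)
y = 15 (y = 12 + 3 = 15)
s(H) = -⅖
(-85*18 + s(y))/X(79, -249) = (-85*18 - ⅖)/(-209) = (-1530 - ⅖)*(-1/209) = -7652/5*(-1/209) = 7652/1045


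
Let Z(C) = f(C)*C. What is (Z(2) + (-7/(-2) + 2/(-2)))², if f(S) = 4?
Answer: 441/4 ≈ 110.25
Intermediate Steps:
Z(C) = 4*C
(Z(2) + (-7/(-2) + 2/(-2)))² = (4*2 + (-7/(-2) + 2/(-2)))² = (8 + (-7*(-½) + 2*(-½)))² = (8 + (7/2 - 1))² = (8 + 5/2)² = (21/2)² = 441/4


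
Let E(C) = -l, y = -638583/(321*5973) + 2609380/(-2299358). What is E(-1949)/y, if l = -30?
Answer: -2003924987370/98051232019 ≈ -20.438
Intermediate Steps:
y = -98051232019/66797499579 (y = -638583/1917333 + 2609380*(-1/2299358) = -638583*1/1917333 - 1304690/1149679 = -19351/58101 - 1304690/1149679 = -98051232019/66797499579 ≈ -1.4679)
E(C) = 30 (E(C) = -1*(-30) = 30)
E(-1949)/y = 30/(-98051232019/66797499579) = 30*(-66797499579/98051232019) = -2003924987370/98051232019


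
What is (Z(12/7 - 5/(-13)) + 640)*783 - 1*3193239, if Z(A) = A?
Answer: -244833276/91 ≈ -2.6905e+6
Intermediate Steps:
(Z(12/7 - 5/(-13)) + 640)*783 - 1*3193239 = ((12/7 - 5/(-13)) + 640)*783 - 1*3193239 = ((12*(⅐) - 5*(-1/13)) + 640)*783 - 3193239 = ((12/7 + 5/13) + 640)*783 - 3193239 = (191/91 + 640)*783 - 3193239 = (58431/91)*783 - 3193239 = 45751473/91 - 3193239 = -244833276/91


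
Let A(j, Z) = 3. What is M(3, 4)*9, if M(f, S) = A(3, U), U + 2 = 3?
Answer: 27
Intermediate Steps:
U = 1 (U = -2 + 3 = 1)
M(f, S) = 3
M(3, 4)*9 = 3*9 = 27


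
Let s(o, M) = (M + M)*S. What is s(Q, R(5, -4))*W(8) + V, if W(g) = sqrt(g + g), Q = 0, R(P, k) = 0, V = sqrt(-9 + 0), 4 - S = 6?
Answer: 3*I ≈ 3.0*I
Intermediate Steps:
S = -2 (S = 4 - 1*6 = 4 - 6 = -2)
V = 3*I (V = sqrt(-9) = 3*I ≈ 3.0*I)
s(o, M) = -4*M (s(o, M) = (M + M)*(-2) = (2*M)*(-2) = -4*M)
W(g) = sqrt(2)*sqrt(g) (W(g) = sqrt(2*g) = sqrt(2)*sqrt(g))
s(Q, R(5, -4))*W(8) + V = (-4*0)*(sqrt(2)*sqrt(8)) + 3*I = 0*(sqrt(2)*(2*sqrt(2))) + 3*I = 0*4 + 3*I = 0 + 3*I = 3*I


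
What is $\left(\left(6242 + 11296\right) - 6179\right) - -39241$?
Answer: $50600$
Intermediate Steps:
$\left(\left(6242 + 11296\right) - 6179\right) - -39241 = \left(17538 - 6179\right) + 39241 = 11359 + 39241 = 50600$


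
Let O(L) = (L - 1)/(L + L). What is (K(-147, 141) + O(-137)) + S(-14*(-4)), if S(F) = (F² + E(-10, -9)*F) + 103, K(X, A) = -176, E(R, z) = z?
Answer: 350652/137 ≈ 2559.5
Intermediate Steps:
O(L) = (-1 + L)/(2*L) (O(L) = (-1 + L)/((2*L)) = (-1 + L)*(1/(2*L)) = (-1 + L)/(2*L))
S(F) = 103 + F² - 9*F (S(F) = (F² - 9*F) + 103 = 103 + F² - 9*F)
(K(-147, 141) + O(-137)) + S(-14*(-4)) = (-176 + (½)*(-1 - 137)/(-137)) + (103 + (-14*(-4))² - (-126)*(-4)) = (-176 + (½)*(-1/137)*(-138)) + (103 + 56² - 9*56) = (-176 + 69/137) + (103 + 3136 - 504) = -24043/137 + 2735 = 350652/137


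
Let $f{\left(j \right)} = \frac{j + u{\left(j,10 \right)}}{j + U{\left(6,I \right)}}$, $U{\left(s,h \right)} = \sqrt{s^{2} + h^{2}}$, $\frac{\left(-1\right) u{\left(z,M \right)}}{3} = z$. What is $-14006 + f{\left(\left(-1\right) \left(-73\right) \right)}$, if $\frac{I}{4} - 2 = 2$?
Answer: $- \frac{966560}{69} + \frac{4 \sqrt{73}}{69} \approx -14008.0$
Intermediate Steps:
$I = 16$ ($I = 8 + 4 \cdot 2 = 8 + 8 = 16$)
$u{\left(z,M \right)} = - 3 z$
$U{\left(s,h \right)} = \sqrt{h^{2} + s^{2}}$
$f{\left(j \right)} = - \frac{2 j}{j + 2 \sqrt{73}}$ ($f{\left(j \right)} = \frac{j - 3 j}{j + \sqrt{16^{2} + 6^{2}}} = \frac{\left(-2\right) j}{j + \sqrt{256 + 36}} = \frac{\left(-2\right) j}{j + \sqrt{292}} = \frac{\left(-2\right) j}{j + 2 \sqrt{73}} = - \frac{2 j}{j + 2 \sqrt{73}}$)
$-14006 + f{\left(\left(-1\right) \left(-73\right) \right)} = -14006 - \frac{2 \left(\left(-1\right) \left(-73\right)\right)}{\left(-1\right) \left(-73\right) + 2 \sqrt{73}} = -14006 - \frac{146}{73 + 2 \sqrt{73}}$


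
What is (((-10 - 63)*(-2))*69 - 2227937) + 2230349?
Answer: 12486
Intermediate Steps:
(((-10 - 63)*(-2))*69 - 2227937) + 2230349 = (-73*(-2)*69 - 2227937) + 2230349 = (146*69 - 2227937) + 2230349 = (10074 - 2227937) + 2230349 = -2217863 + 2230349 = 12486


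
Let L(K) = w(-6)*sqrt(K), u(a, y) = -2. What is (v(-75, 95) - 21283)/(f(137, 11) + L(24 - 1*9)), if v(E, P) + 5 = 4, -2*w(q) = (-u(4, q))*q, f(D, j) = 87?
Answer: -617236/2343 + 42568*sqrt(15)/2343 ≈ -193.07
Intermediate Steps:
w(q) = -q (w(q) = -(-1*(-2))*q/2 = -q)
L(K) = 6*sqrt(K) (L(K) = (-1*(-6))*sqrt(K) = 6*sqrt(K))
v(E, P) = -1 (v(E, P) = -5 + 4 = -1)
(v(-75, 95) - 21283)/(f(137, 11) + L(24 - 1*9)) = (-1 - 21283)/(87 + 6*sqrt(24 - 1*9)) = -21284/(87 + 6*sqrt(24 - 9)) = -21284/(87 + 6*sqrt(15))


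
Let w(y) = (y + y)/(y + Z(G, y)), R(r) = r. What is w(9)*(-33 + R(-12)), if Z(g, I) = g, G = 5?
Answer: -405/7 ≈ -57.857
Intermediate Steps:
w(y) = 2*y/(5 + y) (w(y) = (y + y)/(y + 5) = (2*y)/(5 + y) = 2*y/(5 + y))
w(9)*(-33 + R(-12)) = (2*9/(5 + 9))*(-33 - 12) = (2*9/14)*(-45) = (2*9*(1/14))*(-45) = (9/7)*(-45) = -405/7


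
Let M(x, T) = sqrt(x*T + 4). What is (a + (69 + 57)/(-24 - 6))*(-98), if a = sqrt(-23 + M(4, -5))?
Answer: 2058/5 - 98*sqrt(-23 + 4*I) ≈ 370.88 - 471.75*I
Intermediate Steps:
M(x, T) = sqrt(4 + T*x) (M(x, T) = sqrt(T*x + 4) = sqrt(4 + T*x))
a = sqrt(-23 + 4*I) (a = sqrt(-23 + sqrt(4 - 5*4)) = sqrt(-23 + sqrt(4 - 20)) = sqrt(-23 + sqrt(-16)) = sqrt(-23 + 4*I) ≈ 0.41547 + 4.8138*I)
(a + (69 + 57)/(-24 - 6))*(-98) = (sqrt(-23 + 4*I) + (69 + 57)/(-24 - 6))*(-98) = (sqrt(-23 + 4*I) + 126/(-30))*(-98) = (sqrt(-23 + 4*I) + 126*(-1/30))*(-98) = (sqrt(-23 + 4*I) - 21/5)*(-98) = (-21/5 + sqrt(-23 + 4*I))*(-98) = 2058/5 - 98*sqrt(-23 + 4*I)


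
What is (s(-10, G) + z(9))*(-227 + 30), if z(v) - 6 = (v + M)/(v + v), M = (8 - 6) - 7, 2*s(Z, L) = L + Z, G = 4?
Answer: -5713/9 ≈ -634.78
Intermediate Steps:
s(Z, L) = L/2 + Z/2 (s(Z, L) = (L + Z)/2 = L/2 + Z/2)
M = -5 (M = 2 - 7 = -5)
z(v) = 6 + (-5 + v)/(2*v) (z(v) = 6 + (v - 5)/(v + v) = 6 + (-5 + v)/((2*v)) = 6 + (-5 + v)*(1/(2*v)) = 6 + (-5 + v)/(2*v))
(s(-10, G) + z(9))*(-227 + 30) = (((½)*4 + (½)*(-10)) + (½)*(-5 + 13*9)/9)*(-227 + 30) = ((2 - 5) + (½)*(⅑)*(-5 + 117))*(-197) = (-3 + (½)*(⅑)*112)*(-197) = (-3 + 56/9)*(-197) = (29/9)*(-197) = -5713/9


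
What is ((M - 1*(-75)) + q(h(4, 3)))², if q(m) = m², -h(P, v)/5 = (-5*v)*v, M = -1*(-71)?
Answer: 2577694441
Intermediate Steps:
M = 71
h(P, v) = 25*v² (h(P, v) = -5*(-5*v)*v = -(-25)*v² = 25*v²)
((M - 1*(-75)) + q(h(4, 3)))² = ((71 - 1*(-75)) + (25*3²)²)² = ((71 + 75) + (25*9)²)² = (146 + 225²)² = (146 + 50625)² = 50771² = 2577694441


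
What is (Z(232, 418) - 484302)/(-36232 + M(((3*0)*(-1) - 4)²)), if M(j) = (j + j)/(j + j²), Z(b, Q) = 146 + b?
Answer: 1371118/102657 ≈ 13.356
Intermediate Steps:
M(j) = 2*j/(j + j²) (M(j) = (2*j)/(j + j²) = 2*j/(j + j²))
(Z(232, 418) - 484302)/(-36232 + M(((3*0)*(-1) - 4)²)) = ((146 + 232) - 484302)/(-36232 + 2/(1 + ((3*0)*(-1) - 4)²)) = (378 - 484302)/(-36232 + 2/(1 + (0*(-1) - 4)²)) = -483924/(-36232 + 2/(1 + (0 - 4)²)) = -483924/(-36232 + 2/(1 + (-4)²)) = -483924/(-36232 + 2/(1 + 16)) = -483924/(-36232 + 2/17) = -483924/(-615942/17) = -483924*(-17/615942) = 1371118/102657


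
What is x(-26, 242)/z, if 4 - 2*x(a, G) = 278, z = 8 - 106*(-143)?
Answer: -137/15166 ≈ -0.0090334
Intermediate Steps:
z = 15166 (z = 8 + 15158 = 15166)
x(a, G) = -137 (x(a, G) = 2 - 1/2*278 = 2 - 139 = -137)
x(-26, 242)/z = -137/15166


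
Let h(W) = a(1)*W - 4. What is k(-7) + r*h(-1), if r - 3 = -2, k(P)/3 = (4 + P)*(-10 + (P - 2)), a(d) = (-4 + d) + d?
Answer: 169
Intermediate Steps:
a(d) = -4 + 2*d
h(W) = -4 - 2*W (h(W) = (-4 + 2*1)*W - 4 = (-4 + 2)*W - 4 = -2*W - 4 = -4 - 2*W)
k(P) = 3*(-12 + P)*(4 + P) (k(P) = 3*((4 + P)*(-10 + (P - 2))) = 3*((4 + P)*(-10 + (-2 + P))) = 3*((4 + P)*(-12 + P)) = 3*((-12 + P)*(4 + P)) = 3*(-12 + P)*(4 + P))
r = 1 (r = 3 - 2 = 1)
k(-7) + r*h(-1) = (-144 - 24*(-7) + 3*(-7)²) + 1*(-4 - 2*(-1)) = (-144 + 168 + 3*49) + 1*(-4 + 2) = (-144 + 168 + 147) + 1*(-2) = 171 - 2 = 169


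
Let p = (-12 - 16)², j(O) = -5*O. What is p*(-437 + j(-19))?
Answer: -268128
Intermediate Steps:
p = 784 (p = (-28)² = 784)
p*(-437 + j(-19)) = 784*(-437 - 5*(-19)) = 784*(-437 + 95) = 784*(-342) = -268128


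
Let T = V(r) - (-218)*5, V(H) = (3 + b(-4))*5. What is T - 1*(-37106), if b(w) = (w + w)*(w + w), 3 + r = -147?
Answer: 38531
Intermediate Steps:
r = -150 (r = -3 - 147 = -150)
b(w) = 4*w² (b(w) = (2*w)*(2*w) = 4*w²)
V(H) = 335 (V(H) = (3 + 4*(-4)²)*5 = (3 + 4*16)*5 = (3 + 64)*5 = 67*5 = 335)
T = 1425 (T = 335 - (-218)*5 = 335 - 1*(-1090) = 335 + 1090 = 1425)
T - 1*(-37106) = 1425 - 1*(-37106) = 1425 + 37106 = 38531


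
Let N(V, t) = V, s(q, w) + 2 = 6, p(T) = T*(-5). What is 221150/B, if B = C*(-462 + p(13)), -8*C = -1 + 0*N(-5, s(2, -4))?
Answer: -1769200/527 ≈ -3357.1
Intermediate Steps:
p(T) = -5*T
s(q, w) = 4 (s(q, w) = -2 + 6 = 4)
C = 1/8 (C = -(-1 + 0*(-5))/8 = -(-1 + 0)/8 = -1/8*(-1) = 1/8 ≈ 0.12500)
B = -527/8 (B = (-462 - 5*13)/8 = (-462 - 65)/8 = (1/8)*(-527) = -527/8 ≈ -65.875)
221150/B = 221150/(-527/8) = 221150*(-8/527) = -1769200/527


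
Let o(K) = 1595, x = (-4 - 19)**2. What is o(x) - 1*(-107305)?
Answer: 108900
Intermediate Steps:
x = 529 (x = (-23)**2 = 529)
o(x) - 1*(-107305) = 1595 - 1*(-107305) = 1595 + 107305 = 108900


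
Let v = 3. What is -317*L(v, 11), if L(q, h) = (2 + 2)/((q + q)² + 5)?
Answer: -1268/41 ≈ -30.927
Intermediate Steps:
L(q, h) = 4/(5 + 4*q²) (L(q, h) = 4/((2*q)² + 5) = 4/(4*q² + 5) = 4/(5 + 4*q²))
-317*L(v, 11) = -1268/(5 + 4*3²) = -1268/(5 + 4*9) = -1268/(5 + 36) = -1268/41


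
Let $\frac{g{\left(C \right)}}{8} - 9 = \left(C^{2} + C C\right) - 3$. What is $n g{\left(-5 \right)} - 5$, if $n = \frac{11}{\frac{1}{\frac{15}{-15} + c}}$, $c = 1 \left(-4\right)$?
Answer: $-24645$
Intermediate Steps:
$g{\left(C \right)} = 48 + 16 C^{2}$ ($g{\left(C \right)} = 72 + 8 \left(\left(C^{2} + C C\right) - 3\right) = 72 + 8 \left(\left(C^{2} + C^{2}\right) - 3\right) = 72 + 8 \left(2 C^{2} - 3\right) = 72 + 8 \left(-3 + 2 C^{2}\right) = 72 + \left(-24 + 16 C^{2}\right) = 48 + 16 C^{2}$)
$c = -4$
$n = -55$ ($n = \frac{11}{\frac{1}{\frac{15}{-15} - 4}} = \frac{11}{\frac{1}{15 \left(- \frac{1}{15}\right) - 4}} = \frac{11}{\frac{1}{-1 - 4}} = \frac{11}{\frac{1}{-5}} = \frac{11}{- \frac{1}{5}} = 11 \left(-5\right) = -55$)
$n g{\left(-5 \right)} - 5 = - 55 \left(48 + 16 \left(-5\right)^{2}\right) - 5 = - 55 \left(48 + 16 \cdot 25\right) - 5 = - 55 \left(48 + 400\right) - 5 = \left(-55\right) 448 - 5 = -24640 - 5 = -24645$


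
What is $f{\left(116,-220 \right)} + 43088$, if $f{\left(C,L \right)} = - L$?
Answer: $43308$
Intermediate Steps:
$f{\left(116,-220 \right)} + 43088 = \left(-1\right) \left(-220\right) + 43088 = 220 + 43088 = 43308$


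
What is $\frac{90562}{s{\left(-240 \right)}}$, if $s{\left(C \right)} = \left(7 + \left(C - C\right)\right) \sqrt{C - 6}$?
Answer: $- \frac{45281 i \sqrt{246}}{861} \approx - 824.86 i$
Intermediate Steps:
$s{\left(C \right)} = 7 \sqrt{-6 + C}$ ($s{\left(C \right)} = \left(7 + 0\right) \sqrt{-6 + C} = 7 \sqrt{-6 + C}$)
$\frac{90562}{s{\left(-240 \right)}} = \frac{90562}{7 \sqrt{-6 - 240}} = \frac{90562}{7 \sqrt{-246}} = \frac{90562}{7 i \sqrt{246}} = 90562 \left(- \frac{i \sqrt{246}}{1722}\right) = - \frac{45281 i \sqrt{246}}{861}$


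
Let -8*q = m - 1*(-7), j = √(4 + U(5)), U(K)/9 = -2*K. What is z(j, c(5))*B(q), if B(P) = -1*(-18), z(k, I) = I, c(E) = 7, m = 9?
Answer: 126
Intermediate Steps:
U(K) = -18*K (U(K) = 9*(-2*K) = -18*K)
j = I*√86 (j = √(4 - 18*5) = √(4 - 90) = √(-86) = I*√86 ≈ 9.2736*I)
q = -2 (q = -(9 - 1*(-7))/8 = -(9 + 7)/8 = -⅛*16 = -2)
B(P) = 18
z(j, c(5))*B(q) = 7*18 = 126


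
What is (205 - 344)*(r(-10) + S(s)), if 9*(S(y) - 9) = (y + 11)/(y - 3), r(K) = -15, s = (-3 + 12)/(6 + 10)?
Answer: 318449/351 ≈ 907.26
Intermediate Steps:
s = 9/16 ≈ 0.56250
S(y) = 9 + (11 + y)/(9*(-3 + y)) (S(y) = 9 + ((y + 11)/(y - 3))/9 = 9 + ((11 + y)/(-3 + y))/9 = 9 + (11 + y)/(9*(-3 + y)))
(205 - 344)*(r(-10) + S(s)) = (205 - 344)*(-15 + 2*(-116 + 41*(9/16))/(9*(-3 + 9/16))) = -139*(-15 + 2*(-116 + 369/16)/(9*(-39/16))) = -139*(-15 + (2/9)*(-16/39)*(-1487/16)) = -139*(-15 + 2974/351) = -139*(-2291/351) = 318449/351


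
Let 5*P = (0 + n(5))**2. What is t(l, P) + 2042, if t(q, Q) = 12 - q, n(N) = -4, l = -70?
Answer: 2124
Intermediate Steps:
P = 16/5 (P = (0 - 4)**2/5 = (1/5)*(-4)**2 = (1/5)*16 = 16/5 ≈ 3.2000)
t(l, P) + 2042 = (12 - 1*(-70)) + 2042 = (12 + 70) + 2042 = 82 + 2042 = 2124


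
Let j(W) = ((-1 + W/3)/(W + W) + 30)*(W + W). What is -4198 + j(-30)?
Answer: -6009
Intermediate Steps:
j(W) = 2*W*(30 + (-1 + W/3)/(2*W)) (j(W) = ((-1 + W*(⅓))/((2*W)) + 30)*(2*W) = ((-1 + W/3)*(1/(2*W)) + 30)*(2*W) = ((-1 + W/3)/(2*W) + 30)*(2*W) = (30 + (-1 + W/3)/(2*W))*(2*W) = 2*W*(30 + (-1 + W/3)/(2*W)))
-4198 + j(-30) = -4198 + (-1 + (181/3)*(-30)) = -4198 + (-1 - 1810) = -4198 - 1811 = -6009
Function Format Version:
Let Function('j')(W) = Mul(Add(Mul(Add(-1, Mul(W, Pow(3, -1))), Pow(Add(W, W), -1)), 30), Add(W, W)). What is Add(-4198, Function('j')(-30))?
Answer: -6009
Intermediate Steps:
Function('j')(W) = Mul(2, W, Add(30, Mul(Rational(1, 2), Pow(W, -1), Add(-1, Mul(Rational(1, 3), W))))) (Function('j')(W) = Mul(Add(Mul(Add(-1, Mul(W, Rational(1, 3))), Pow(Mul(2, W), -1)), 30), Mul(2, W)) = Mul(Add(Mul(Add(-1, Mul(Rational(1, 3), W)), Mul(Rational(1, 2), Pow(W, -1))), 30), Mul(2, W)) = Mul(Add(Mul(Rational(1, 2), Pow(W, -1), Add(-1, Mul(Rational(1, 3), W))), 30), Mul(2, W)) = Mul(Add(30, Mul(Rational(1, 2), Pow(W, -1), Add(-1, Mul(Rational(1, 3), W)))), Mul(2, W)) = Mul(2, W, Add(30, Mul(Rational(1, 2), Pow(W, -1), Add(-1, Mul(Rational(1, 3), W))))))
Add(-4198, Function('j')(-30)) = Add(-4198, Add(-1, Mul(Rational(181, 3), -30))) = Add(-4198, Add(-1, -1810)) = Add(-4198, -1811) = -6009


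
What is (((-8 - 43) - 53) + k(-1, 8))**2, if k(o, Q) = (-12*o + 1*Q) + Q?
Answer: 5776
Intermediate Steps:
k(o, Q) = -12*o + 2*Q (k(o, Q) = (-12*o + Q) + Q = (Q - 12*o) + Q = -12*o + 2*Q)
(((-8 - 43) - 53) + k(-1, 8))**2 = (((-8 - 43) - 53) + (-12*(-1) + 2*8))**2 = ((-51 - 53) + (12 + 16))**2 = (-104 + 28)**2 = (-76)**2 = 5776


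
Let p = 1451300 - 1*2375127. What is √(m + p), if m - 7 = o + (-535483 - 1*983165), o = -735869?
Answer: I*√3178337 ≈ 1782.8*I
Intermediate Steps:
m = -2254510 (m = 7 + (-735869 + (-535483 - 1*983165)) = 7 + (-735869 + (-535483 - 983165)) = 7 + (-735869 - 1518648) = 7 - 2254517 = -2254510)
p = -923827 (p = 1451300 - 2375127 = -923827)
√(m + p) = √(-2254510 - 923827) = √(-3178337) = I*√3178337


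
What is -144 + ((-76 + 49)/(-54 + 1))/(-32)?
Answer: -244251/1696 ≈ -144.02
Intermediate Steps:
-144 + ((-76 + 49)/(-54 + 1))/(-32) = -144 - 27/(-53)*(-1/32) = -144 - 27*(-1/53)*(-1/32) = -144 + (27/53)*(-1/32) = -144 - 27/1696 = -244251/1696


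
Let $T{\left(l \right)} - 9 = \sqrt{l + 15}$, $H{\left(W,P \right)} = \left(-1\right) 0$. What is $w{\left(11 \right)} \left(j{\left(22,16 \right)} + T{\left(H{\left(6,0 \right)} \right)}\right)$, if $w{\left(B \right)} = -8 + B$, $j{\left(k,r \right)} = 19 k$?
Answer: $1281 + 3 \sqrt{15} \approx 1292.6$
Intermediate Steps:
$H{\left(W,P \right)} = 0$
$T{\left(l \right)} = 9 + \sqrt{15 + l}$ ($T{\left(l \right)} = 9 + \sqrt{l + 15} = 9 + \sqrt{15 + l}$)
$w{\left(11 \right)} \left(j{\left(22,16 \right)} + T{\left(H{\left(6,0 \right)} \right)}\right) = \left(-8 + 11\right) \left(19 \cdot 22 + \left(9 + \sqrt{15 + 0}\right)\right) = 3 \left(418 + \left(9 + \sqrt{15}\right)\right) = 3 \left(427 + \sqrt{15}\right) = 1281 + 3 \sqrt{15}$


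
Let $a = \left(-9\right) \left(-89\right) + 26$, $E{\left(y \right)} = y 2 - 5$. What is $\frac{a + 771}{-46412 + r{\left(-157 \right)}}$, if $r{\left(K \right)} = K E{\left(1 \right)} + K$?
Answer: $- \frac{799}{23049} \approx -0.034665$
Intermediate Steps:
$E{\left(y \right)} = -5 + 2 y$ ($E{\left(y \right)} = 2 y - 5 = -5 + 2 y$)
$a = 827$ ($a = 801 + 26 = 827$)
$r{\left(K \right)} = - 2 K$ ($r{\left(K \right)} = K \left(-5 + 2 \cdot 1\right) + K = K \left(-5 + 2\right) + K = K \left(-3\right) + K = - 3 K + K = - 2 K$)
$\frac{a + 771}{-46412 + r{\left(-157 \right)}} = \frac{827 + 771}{-46412 - -314} = \frac{1598}{-46412 + 314} = \frac{1598}{-46098} = 1598 \left(- \frac{1}{46098}\right) = - \frac{799}{23049}$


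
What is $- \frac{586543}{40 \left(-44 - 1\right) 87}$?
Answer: $\frac{586543}{156600} \approx 3.7455$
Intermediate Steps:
$- \frac{586543}{40 \left(-44 - 1\right) 87} = - \frac{586543}{40 \left(-45\right) 87} = - \frac{586543}{\left(-1800\right) 87} = - \frac{586543}{-156600} = \left(-586543\right) \left(- \frac{1}{156600}\right) = \frac{586543}{156600}$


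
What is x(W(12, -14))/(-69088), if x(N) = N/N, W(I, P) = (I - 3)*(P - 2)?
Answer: -1/69088 ≈ -1.4474e-5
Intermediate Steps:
W(I, P) = (-3 + I)*(-2 + P)
x(N) = 1
x(W(12, -14))/(-69088) = 1/(-69088) = 1*(-1/69088) = -1/69088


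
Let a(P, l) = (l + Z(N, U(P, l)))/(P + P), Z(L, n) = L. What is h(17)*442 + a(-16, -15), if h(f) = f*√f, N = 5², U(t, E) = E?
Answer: -5/16 + 7514*√17 ≈ 30981.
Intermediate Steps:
N = 25
a(P, l) = (25 + l)/(2*P) (a(P, l) = (l + 25)/(P + P) = (25 + l)/((2*P)) = (25 + l)*(1/(2*P)) = (25 + l)/(2*P))
h(f) = f^(3/2)
h(17)*442 + a(-16, -15) = 17^(3/2)*442 + (½)*(25 - 15)/(-16) = (17*√17)*442 + (½)*(-1/16)*10 = 7514*√17 - 5/16 = -5/16 + 7514*√17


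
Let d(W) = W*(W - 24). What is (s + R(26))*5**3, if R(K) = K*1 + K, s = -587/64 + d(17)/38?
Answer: 6033875/1216 ≈ 4962.1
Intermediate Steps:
d(W) = W*(-24 + W)
s = -14961/1216 (s = -587/64 + (17*(-24 + 17))/38 = -587*1/64 + (17*(-7))*(1/38) = -587/64 - 119*1/38 = -587/64 - 119/38 = -14961/1216 ≈ -12.303)
R(K) = 2*K (R(K) = K + K = 2*K)
(s + R(26))*5**3 = (-14961/1216 + 2*26)*5**3 = (-14961/1216 + 52)*125 = (48271/1216)*125 = 6033875/1216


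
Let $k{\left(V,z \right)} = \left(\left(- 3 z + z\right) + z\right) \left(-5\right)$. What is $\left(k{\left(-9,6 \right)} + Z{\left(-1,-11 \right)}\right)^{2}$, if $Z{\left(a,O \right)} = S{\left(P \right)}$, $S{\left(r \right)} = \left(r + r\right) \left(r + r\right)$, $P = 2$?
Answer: $2116$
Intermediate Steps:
$S{\left(r \right)} = 4 r^{2}$ ($S{\left(r \right)} = 2 r 2 r = 4 r^{2}$)
$Z{\left(a,O \right)} = 16$ ($Z{\left(a,O \right)} = 4 \cdot 2^{2} = 4 \cdot 4 = 16$)
$k{\left(V,z \right)} = 5 z$ ($k{\left(V,z \right)} = \left(- 2 z + z\right) \left(-5\right) = - z \left(-5\right) = 5 z$)
$\left(k{\left(-9,6 \right)} + Z{\left(-1,-11 \right)}\right)^{2} = \left(5 \cdot 6 + 16\right)^{2} = \left(30 + 16\right)^{2} = 46^{2} = 2116$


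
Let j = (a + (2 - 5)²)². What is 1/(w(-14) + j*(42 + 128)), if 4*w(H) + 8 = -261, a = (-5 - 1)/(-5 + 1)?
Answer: 4/74701 ≈ 5.3547e-5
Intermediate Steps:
a = 3/2 (a = -6/(-4) = -6*(-¼) = 3/2 ≈ 1.5000)
j = 441/4 (j = (3/2 + (2 - 5)²)² = (3/2 + (-3)²)² = (3/2 + 9)² = (21/2)² = 441/4 ≈ 110.25)
w(H) = -269/4 (w(H) = -2 + (¼)*(-261) = -2 - 261/4 = -269/4)
1/(w(-14) + j*(42 + 128)) = 1/(-269/4 + 441*(42 + 128)/4) = 1/(-269/4 + (441/4)*170) = 1/(-269/4 + 37485/2) = 1/(74701/4) = 4/74701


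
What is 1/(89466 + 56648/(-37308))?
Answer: 9327/834435220 ≈ 1.1178e-5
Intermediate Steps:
1/(89466 + 56648/(-37308)) = 1/(89466 + 56648*(-1/37308)) = 1/(89466 - 14162/9327) = 1/(834435220/9327) = 9327/834435220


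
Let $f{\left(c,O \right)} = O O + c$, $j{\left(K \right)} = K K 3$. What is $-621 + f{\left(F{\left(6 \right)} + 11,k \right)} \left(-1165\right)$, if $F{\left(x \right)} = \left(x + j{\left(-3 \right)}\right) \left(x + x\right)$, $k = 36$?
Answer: $-1984616$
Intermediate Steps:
$j{\left(K \right)} = 3 K^{2}$ ($j{\left(K \right)} = K^{2} \cdot 3 = 3 K^{2}$)
$F{\left(x \right)} = 2 x \left(27 + x\right)$ ($F{\left(x \right)} = \left(x + 3 \left(-3\right)^{2}\right) \left(x + x\right) = \left(x + 3 \cdot 9\right) 2 x = \left(x + 27\right) 2 x = \left(27 + x\right) 2 x = 2 x \left(27 + x\right)$)
$f{\left(c,O \right)} = c + O^{2}$ ($f{\left(c,O \right)} = O^{2} + c = c + O^{2}$)
$-621 + f{\left(F{\left(6 \right)} + 11,k \right)} \left(-1165\right) = -621 + \left(\left(2 \cdot 6 \left(27 + 6\right) + 11\right) + 36^{2}\right) \left(-1165\right) = -621 + \left(\left(2 \cdot 6 \cdot 33 + 11\right) + 1296\right) \left(-1165\right) = -621 + \left(\left(396 + 11\right) + 1296\right) \left(-1165\right) = -621 + \left(407 + 1296\right) \left(-1165\right) = -621 + 1703 \left(-1165\right) = -621 - 1983995 = -1984616$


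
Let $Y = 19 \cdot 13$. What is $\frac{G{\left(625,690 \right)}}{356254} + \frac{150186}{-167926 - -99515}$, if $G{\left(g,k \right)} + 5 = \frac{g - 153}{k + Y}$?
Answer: $- \frac{50133876575171}{22836275773178} \approx -2.1954$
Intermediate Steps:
$Y = 247$
$G{\left(g,k \right)} = -5 + \frac{-153 + g}{247 + k}$ ($G{\left(g,k \right)} = -5 + \frac{g - 153}{k + 247} = -5 + \frac{-153 + g}{247 + k}$)
$\frac{G{\left(625,690 \right)}}{356254} + \frac{150186}{-167926 - -99515} = \frac{\frac{1}{247 + 690} \left(-1388 + 625 - 3450\right)}{356254} + \frac{150186}{-167926 - -99515} = \frac{-1388 + 625 - 3450}{937} \cdot \frac{1}{356254} + \frac{150186}{-167926 + 99515} = \frac{1}{937} \left(-4213\right) \frac{1}{356254} + \frac{150186}{-68411} = \left(- \frac{4213}{937}\right) \frac{1}{356254} + 150186 \left(- \frac{1}{68411}\right) = - \frac{4213}{333809998} - \frac{150186}{68411} = - \frac{50133876575171}{22836275773178}$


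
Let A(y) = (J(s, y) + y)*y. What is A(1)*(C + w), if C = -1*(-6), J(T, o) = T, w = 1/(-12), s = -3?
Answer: -71/6 ≈ -11.833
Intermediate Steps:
w = -1/12 ≈ -0.083333
A(y) = y*(-3 + y) (A(y) = (-3 + y)*y = y*(-3 + y))
C = 6
A(1)*(C + w) = (1*(-3 + 1))*(6 - 1/12) = (1*(-2))*(71/12) = -2*71/12 = -71/6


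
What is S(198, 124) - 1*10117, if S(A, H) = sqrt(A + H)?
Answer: -10117 + sqrt(322) ≈ -10099.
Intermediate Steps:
S(198, 124) - 1*10117 = sqrt(198 + 124) - 1*10117 = sqrt(322) - 10117 = -10117 + sqrt(322)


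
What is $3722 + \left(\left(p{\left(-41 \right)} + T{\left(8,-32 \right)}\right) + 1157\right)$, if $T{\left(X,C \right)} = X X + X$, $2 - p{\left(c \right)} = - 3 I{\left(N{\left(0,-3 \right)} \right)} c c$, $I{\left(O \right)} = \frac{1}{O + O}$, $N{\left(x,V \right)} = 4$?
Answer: $\frac{44667}{8} \approx 5583.4$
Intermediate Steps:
$I{\left(O \right)} = \frac{1}{2 O}$
$p{\left(c \right)} = 2 + \frac{3 c^{2}}{8}$ ($p{\left(c \right)} = 2 - - 3 \frac{1}{2 \cdot 4} c c = 2 - - 3 \cdot \frac{1}{2} \cdot \frac{1}{4} c^{2} = 2 - \left(-3\right) \frac{1}{8} c^{2} = 2 - - \frac{3 c^{2}}{8} = 2 + \frac{3 c^{2}}{8}$)
$T{\left(X,C \right)} = X + X^{2}$ ($T{\left(X,C \right)} = X^{2} + X = X + X^{2}$)
$3722 + \left(\left(p{\left(-41 \right)} + T{\left(8,-32 \right)}\right) + 1157\right) = 3722 + \left(\left(\left(2 + \frac{3 \left(-41\right)^{2}}{8}\right) + 8 \left(1 + 8\right)\right) + 1157\right) = 3722 + \left(\left(\left(2 + \frac{3}{8} \cdot 1681\right) + 8 \cdot 9\right) + 1157\right) = 3722 + \left(\left(\left(2 + \frac{5043}{8}\right) + 72\right) + 1157\right) = 3722 + \left(\left(\frac{5059}{8} + 72\right) + 1157\right) = 3722 + \left(\frac{5635}{8} + 1157\right) = 3722 + \frac{14891}{8} = \frac{44667}{8}$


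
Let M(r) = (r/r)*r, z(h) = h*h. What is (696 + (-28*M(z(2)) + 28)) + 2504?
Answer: 3116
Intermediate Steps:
z(h) = h²
M(r) = r (M(r) = 1*r = r)
(696 + (-28*M(z(2)) + 28)) + 2504 = (696 + (-28*2² + 28)) + 2504 = (696 + (-28*4 + 28)) + 2504 = (696 + (-112 + 28)) + 2504 = (696 - 84) + 2504 = 612 + 2504 = 3116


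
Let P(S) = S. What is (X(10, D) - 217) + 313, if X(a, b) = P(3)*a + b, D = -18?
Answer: 108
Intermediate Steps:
X(a, b) = b + 3*a (X(a, b) = 3*a + b = b + 3*a)
(X(10, D) - 217) + 313 = ((-18 + 3*10) - 217) + 313 = ((-18 + 30) - 217) + 313 = (12 - 217) + 313 = -205 + 313 = 108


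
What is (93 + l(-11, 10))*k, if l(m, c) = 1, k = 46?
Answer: 4324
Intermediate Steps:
(93 + l(-11, 10))*k = (93 + 1)*46 = 94*46 = 4324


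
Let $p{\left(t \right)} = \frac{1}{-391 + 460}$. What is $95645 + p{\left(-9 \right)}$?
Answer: $\frac{6599506}{69} \approx 95645.0$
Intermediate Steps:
$p{\left(t \right)} = \frac{1}{69}$
$95645 + p{\left(-9 \right)} = 95645 + \frac{1}{69} = \frac{6599506}{69}$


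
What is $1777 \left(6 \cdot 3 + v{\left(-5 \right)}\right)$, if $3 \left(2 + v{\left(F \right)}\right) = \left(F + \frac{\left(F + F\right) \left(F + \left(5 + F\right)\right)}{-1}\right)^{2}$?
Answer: $\frac{5460721}{3} \approx 1.8202 \cdot 10^{6}$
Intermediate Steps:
$v{\left(F \right)} = -2 + \frac{\left(F - 2 F \left(5 + 2 F\right)\right)^{2}}{3}$ ($v{\left(F \right)} = -2 + \frac{\left(F + \frac{\left(F + F\right) \left(F + \left(5 + F\right)\right)}{-1}\right)^{2}}{3} = -2 + \frac{\left(F + 2 F \left(5 + 2 F\right) \left(-1\right)\right)^{2}}{3} = -2 + \frac{\left(F - 2 F \left(5 + 2 F\right)\right)^{2}}{3}$)
$1777 \left(6 \cdot 3 + v{\left(-5 \right)}\right) = 1777 \left(6 \cdot 3 - \left(2 - \frac{\left(-5\right)^{2} \left(9 + 4 \left(-5\right)\right)^{2}}{3}\right)\right) = 1777 \left(18 - \left(2 - \frac{25 \left(9 - 20\right)^{2}}{3}\right)\right) = 1777 \left(18 - \left(2 - \frac{25 \left(-11\right)^{2}}{3}\right)\right) = 1777 \left(18 - \left(2 - \frac{3025}{3}\right)\right) = 1777 \left(18 + \left(-2 + \frac{3025}{3}\right)\right) = 1777 \left(18 + \frac{3019}{3}\right) = 1777 \cdot \frac{3073}{3} = \frac{5460721}{3}$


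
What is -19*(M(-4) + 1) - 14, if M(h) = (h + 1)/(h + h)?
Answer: -321/8 ≈ -40.125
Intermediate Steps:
M(h) = (1 + h)/(2*h) (M(h) = (1 + h)/((2*h)) = (1 + h)*(1/(2*h)) = (1 + h)/(2*h))
-19*(M(-4) + 1) - 14 = -19*((½)*(1 - 4)/(-4) + 1) - 14 = -19*((½)*(-¼)*(-3) + 1) - 14 = -19*(3/8 + 1) - 14 = -19*11/8 - 14 = -209/8 - 14 = -321/8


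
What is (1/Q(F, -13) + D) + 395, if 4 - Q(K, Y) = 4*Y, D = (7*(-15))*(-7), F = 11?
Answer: 63281/56 ≈ 1130.0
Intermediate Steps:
D = 735 (D = -105*(-7) = 735)
Q(K, Y) = 4 - 4*Y
(1/Q(F, -13) + D) + 395 = (1/(4 - 4*(-13)) + 735) + 395 = (1/(4 + 52) + 735) + 395 = (1/56 + 735) + 395 = 41161/56 + 395 = 63281/56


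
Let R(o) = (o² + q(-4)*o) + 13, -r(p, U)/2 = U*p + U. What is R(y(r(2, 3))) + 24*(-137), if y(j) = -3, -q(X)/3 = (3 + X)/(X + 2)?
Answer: -6523/2 ≈ -3261.5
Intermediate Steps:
r(p, U) = -2*U - 2*U*p (r(p, U) = -2*(U*p + U) = -2*(U + U*p) = -2*U - 2*U*p)
q(X) = -3*(3 + X)/(2 + X) (q(X) = -3*(3 + X)/(X + 2) = -3*(3 + X)/(2 + X))
R(o) = 13 + o² - 3*o/2 (R(o) = (o² + (3*(-3 - 1*(-4))/(2 - 4))*o) + 13 = (o² + (3*(-3 + 4)/(-2))*o) + 13 = (o² + (3*(-½)*1)*o) + 13 = (o² - 3*o/2) + 13 = 13 + o² - 3*o/2)
R(y(r(2, 3))) + 24*(-137) = (13 + (-3)² - 3/2*(-3)) + 24*(-137) = (13 + 9 + 9/2) - 3288 = 53/2 - 3288 = -6523/2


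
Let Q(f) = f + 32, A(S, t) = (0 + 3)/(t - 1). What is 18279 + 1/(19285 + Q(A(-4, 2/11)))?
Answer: 1059085263/57940 ≈ 18279.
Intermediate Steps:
A(S, t) = 3/(-1 + t)
Q(f) = 32 + f
18279 + 1/(19285 + Q(A(-4, 2/11))) = 18279 + 1/(19285 + (32 + 3/(-1 + 2/11))) = 18279 + 1/(19285 + (32 + 3/(-9/11))) = 18279 + 1/(19285 + (32 + 3*(-11/9))) = 18279 + 1/(19285 + (32 - 11/3)) = 18279 + 1/(19285 + 85/3) = 18279 + 1/(57940/3) = 18279 + 3/57940 = 1059085263/57940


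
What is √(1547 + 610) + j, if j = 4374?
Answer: 4374 + √2157 ≈ 4420.4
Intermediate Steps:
√(1547 + 610) + j = √(1547 + 610) + 4374 = √2157 + 4374 = 4374 + √2157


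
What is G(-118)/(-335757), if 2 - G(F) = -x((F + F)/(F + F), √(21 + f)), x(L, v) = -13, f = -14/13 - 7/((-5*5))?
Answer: 11/335757 ≈ 3.2762e-5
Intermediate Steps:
f = -259/325 (f = -14*1/13 - 7/(-25) = -14/13 - 7*(-1/25) = -14/13 + 7/25 = -259/325 ≈ -0.79692)
G(F) = -11 (G(F) = 2 - (-1)*(-13) = 2 - 1*13 = 2 - 13 = -11)
G(-118)/(-335757) = -11/(-335757) = -11*(-1/335757) = 11/335757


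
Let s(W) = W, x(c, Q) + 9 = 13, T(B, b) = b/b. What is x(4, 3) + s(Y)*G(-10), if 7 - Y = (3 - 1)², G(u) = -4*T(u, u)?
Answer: -8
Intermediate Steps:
T(B, b) = 1
x(c, Q) = 4 (x(c, Q) = -9 + 13 = 4)
G(u) = -4 (G(u) = -4*1 = -4)
Y = 3 (Y = 7 - (3 - 1)² = 7 - 1*2² = 7 - 1*4 = 7 - 4 = 3)
x(4, 3) + s(Y)*G(-10) = 4 + 3*(-4) = 4 - 12 = -8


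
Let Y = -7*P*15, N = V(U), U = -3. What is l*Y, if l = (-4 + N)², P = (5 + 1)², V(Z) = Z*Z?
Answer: -94500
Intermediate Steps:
V(Z) = Z²
N = 9 (N = (-3)² = 9)
P = 36 (P = 6² = 36)
l = 25 (l = (-4 + 9)² = 5² = 25)
Y = -3780 (Y = -7*36*15 = -252*15 = -3780)
l*Y = 25*(-3780) = -94500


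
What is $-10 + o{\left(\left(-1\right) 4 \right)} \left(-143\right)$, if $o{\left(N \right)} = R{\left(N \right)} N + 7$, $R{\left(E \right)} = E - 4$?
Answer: $-5587$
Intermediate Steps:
$R{\left(E \right)} = -4 + E$ ($R{\left(E \right)} = E - 4 = -4 + E$)
$o{\left(N \right)} = 7 + N \left(-4 + N\right)$ ($o{\left(N \right)} = \left(-4 + N\right) N + 7 = N \left(-4 + N\right) + 7 = 7 + N \left(-4 + N\right)$)
$-10 + o{\left(\left(-1\right) 4 \right)} \left(-143\right) = -10 + \left(7 + \left(-1\right) 4 \left(-4 - 4\right)\right) \left(-143\right) = -10 + \left(7 - 4 \left(-4 - 4\right)\right) \left(-143\right) = -10 + \left(7 - -32\right) \left(-143\right) = -10 + \left(7 + 32\right) \left(-143\right) = -10 + 39 \left(-143\right) = -10 - 5577 = -5587$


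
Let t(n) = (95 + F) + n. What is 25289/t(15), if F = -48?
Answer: 25289/62 ≈ 407.89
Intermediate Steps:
t(n) = 47 + n (t(n) = (95 - 48) + n = 47 + n)
25289/t(15) = 25289/(47 + 15) = 25289/62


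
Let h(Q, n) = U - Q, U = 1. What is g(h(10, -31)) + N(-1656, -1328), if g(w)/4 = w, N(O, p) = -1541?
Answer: -1577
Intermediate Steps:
h(Q, n) = 1 - Q
g(w) = 4*w
g(h(10, -31)) + N(-1656, -1328) = 4*(1 - 1*10) - 1541 = 4*(1 - 10) - 1541 = 4*(-9) - 1541 = -36 - 1541 = -1577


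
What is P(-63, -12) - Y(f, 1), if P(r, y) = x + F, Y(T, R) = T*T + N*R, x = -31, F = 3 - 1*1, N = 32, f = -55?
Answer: -3086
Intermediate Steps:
F = 2 (F = 3 - 1 = 2)
Y(T, R) = T² + 32*R (Y(T, R) = T*T + 32*R = T² + 32*R)
P(r, y) = -29 (P(r, y) = -31 + 2 = -29)
P(-63, -12) - Y(f, 1) = -29 - ((-55)² + 32*1) = -29 - (3025 + 32) = -29 - 1*3057 = -29 - 3057 = -3086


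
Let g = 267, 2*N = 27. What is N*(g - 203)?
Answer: 864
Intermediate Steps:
N = 27/2 (N = (½)*27 = 27/2 ≈ 13.500)
N*(g - 203) = 27*(267 - 203)/2 = (27/2)*64 = 864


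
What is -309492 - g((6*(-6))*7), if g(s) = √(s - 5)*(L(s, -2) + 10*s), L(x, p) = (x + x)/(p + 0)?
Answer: -309492 + 2268*I*√257 ≈ -3.0949e+5 + 36359.0*I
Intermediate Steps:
L(x, p) = 2*x/p (L(x, p) = (2*x)/p = 2*x/p)
g(s) = 9*s*√(-5 + s) (g(s) = √(s - 5)*(2*s/(-2) + 10*s) = √(-5 + s)*(2*s*(-½) + 10*s) = √(-5 + s)*(-s + 10*s) = √(-5 + s)*(9*s) = 9*s*√(-5 + s))
-309492 - g((6*(-6))*7) = -309492 - 9*(6*(-6))*7*√(-5 + (6*(-6))*7) = -309492 - 9*(-36*7)*√(-5 - 36*7) = -309492 - 9*(-252)*√(-5 - 252) = -309492 - 9*(-252)*√(-257) = -309492 - 9*(-252)*I*√257 = -309492 - (-2268)*I*√257 = -309492 + 2268*I*√257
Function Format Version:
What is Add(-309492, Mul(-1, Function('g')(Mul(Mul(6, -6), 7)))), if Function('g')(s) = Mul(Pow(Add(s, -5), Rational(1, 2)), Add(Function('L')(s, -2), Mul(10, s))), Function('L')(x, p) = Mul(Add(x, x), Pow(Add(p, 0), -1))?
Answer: Add(-309492, Mul(2268, I, Pow(257, Rational(1, 2)))) ≈ Add(-3.0949e+5, Mul(36359., I))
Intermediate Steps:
Function('L')(x, p) = Mul(2, x, Pow(p, -1)) (Function('L')(x, p) = Mul(Mul(2, x), Pow(p, -1)) = Mul(2, x, Pow(p, -1)))
Function('g')(s) = Mul(9, s, Pow(Add(-5, s), Rational(1, 2))) (Function('g')(s) = Mul(Pow(Add(s, -5), Rational(1, 2)), Add(Mul(2, s, Pow(-2, -1)), Mul(10, s))) = Mul(Pow(Add(-5, s), Rational(1, 2)), Add(Mul(2, s, Rational(-1, 2)), Mul(10, s))) = Mul(Pow(Add(-5, s), Rational(1, 2)), Add(Mul(-1, s), Mul(10, s))) = Mul(Pow(Add(-5, s), Rational(1, 2)), Mul(9, s)) = Mul(9, s, Pow(Add(-5, s), Rational(1, 2))))
Add(-309492, Mul(-1, Function('g')(Mul(Mul(6, -6), 7)))) = Add(-309492, Mul(-1, Mul(9, Mul(Mul(6, -6), 7), Pow(Add(-5, Mul(Mul(6, -6), 7)), Rational(1, 2))))) = Add(-309492, Mul(-1, Mul(9, Mul(-36, 7), Pow(Add(-5, Mul(-36, 7)), Rational(1, 2))))) = Add(-309492, Mul(-1, Mul(9, -252, Pow(Add(-5, -252), Rational(1, 2))))) = Add(-309492, Mul(-1, Mul(9, -252, Pow(-257, Rational(1, 2))))) = Add(-309492, Mul(-1, Mul(9, -252, Mul(I, Pow(257, Rational(1, 2)))))) = Add(-309492, Mul(-1, Mul(-2268, I, Pow(257, Rational(1, 2))))) = Add(-309492, Mul(2268, I, Pow(257, Rational(1, 2))))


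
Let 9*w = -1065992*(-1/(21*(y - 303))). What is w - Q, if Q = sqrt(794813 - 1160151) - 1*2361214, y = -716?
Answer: 454747499482/192591 - I*sqrt(365338) ≈ 2.3612e+6 - 604.43*I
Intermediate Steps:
Q = -2361214 + I*sqrt(365338) (Q = sqrt(-365338) - 2361214 = I*sqrt(365338) - 2361214 = -2361214 + I*sqrt(365338) ≈ -2.3612e+6 + 604.43*I)
w = -1065992/192591 (w = (-1065992*(-1/(21*(-716 - 303))))/9 = (-1065992/((-1019*(-21))))/9 = (-1065992/21399)/9 = (-1065992*1/21399)/9 = (1/9)*(-1065992/21399) = -1065992/192591 ≈ -5.5350)
w - Q = -1065992/192591 - (-2361214 + I*sqrt(365338)) = -1065992/192591 + (2361214 - I*sqrt(365338)) = 454747499482/192591 - I*sqrt(365338)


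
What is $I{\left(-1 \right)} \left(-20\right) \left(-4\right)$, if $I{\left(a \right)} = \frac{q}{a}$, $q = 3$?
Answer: $-240$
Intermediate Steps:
$I{\left(a \right)} = \frac{3}{a}$
$I{\left(-1 \right)} \left(-20\right) \left(-4\right) = \frac{3}{-1} \left(-20\right) \left(-4\right) = 3 \left(-1\right) \left(-20\right) \left(-4\right) = \left(-3\right) \left(-20\right) \left(-4\right) = 60 \left(-4\right) = -240$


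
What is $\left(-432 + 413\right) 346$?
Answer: $-6574$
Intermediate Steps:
$\left(-432 + 413\right) 346 = \left(-19\right) 346 = -6574$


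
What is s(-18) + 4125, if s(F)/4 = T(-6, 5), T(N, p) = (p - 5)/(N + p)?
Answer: 4125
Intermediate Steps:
T(N, p) = (-5 + p)/(N + p)
s(F) = 0 (s(F) = 4*((-5 + 5)/(-6 + 5)) = 4*(0/(-1)) = 4*(-1*0) = 4*0 = 0)
s(-18) + 4125 = 0 + 4125 = 4125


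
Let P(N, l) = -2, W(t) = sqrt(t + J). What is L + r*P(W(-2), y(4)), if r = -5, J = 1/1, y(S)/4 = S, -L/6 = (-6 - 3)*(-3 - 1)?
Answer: -206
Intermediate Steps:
L = -216 (L = -6*(-6 - 3)*(-3 - 1) = -(-54)*(-4) = -6*36 = -216)
y(S) = 4*S
J = 1
W(t) = sqrt(1 + t) (W(t) = sqrt(t + 1) = sqrt(1 + t))
L + r*P(W(-2), y(4)) = -216 - 5*(-2) = -216 + 10 = -206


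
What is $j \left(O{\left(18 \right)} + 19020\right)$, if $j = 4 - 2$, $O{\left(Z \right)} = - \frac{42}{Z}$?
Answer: $\frac{114106}{3} \approx 38035.0$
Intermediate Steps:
$j = 2$
$j \left(O{\left(18 \right)} + 19020\right) = 2 \left(- \frac{42}{18} + 19020\right) = 2 \left(\left(-42\right) \frac{1}{18} + 19020\right) = 2 \left(- \frac{7}{3} + 19020\right) = 2 \cdot \frac{57053}{3} = \frac{114106}{3}$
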